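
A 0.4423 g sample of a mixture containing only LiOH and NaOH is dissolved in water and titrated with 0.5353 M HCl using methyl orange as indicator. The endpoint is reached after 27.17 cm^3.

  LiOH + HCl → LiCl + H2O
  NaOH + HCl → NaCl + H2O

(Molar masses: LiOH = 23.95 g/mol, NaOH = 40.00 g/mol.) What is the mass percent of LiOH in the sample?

n(HCl) = 0.02717 × 0.5353 = 0.01454 mol
Let x = n(LiOH), y = n(NaOH).
Titrant: 1x + 1y = 0.01454;  mass: 23.95x + 40.00y = 0.4423
Solving, x = 8.689 × 10^-3 mol, y = 5.855 × 10^-3 mol
mass of LiOH = 8.689 × 10^-3 × 23.95 = 0.2081 g
% LiOH = 0.2081 / 0.4423 × 100 = 47.05 %

47.05 %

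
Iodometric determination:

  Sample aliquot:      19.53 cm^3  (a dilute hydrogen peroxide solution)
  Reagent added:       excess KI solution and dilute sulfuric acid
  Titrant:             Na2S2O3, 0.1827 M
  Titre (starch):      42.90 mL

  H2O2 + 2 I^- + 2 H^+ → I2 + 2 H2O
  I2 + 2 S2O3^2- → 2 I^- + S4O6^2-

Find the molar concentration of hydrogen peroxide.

n(S2O3^2-) = 0.04290 × 0.1827 = 7.838 × 10^-3 mol
n(I2) = n(S2O3^2-)/2 = 3.919 × 10^-3 mol
n(H2O2) in the aliquot = 3.919 × 10^-3 mol (1:1 ratio)
[H2O2] = 3.919 × 10^-3 / 0.01953 = 0.2007 mol/L

0.2007 M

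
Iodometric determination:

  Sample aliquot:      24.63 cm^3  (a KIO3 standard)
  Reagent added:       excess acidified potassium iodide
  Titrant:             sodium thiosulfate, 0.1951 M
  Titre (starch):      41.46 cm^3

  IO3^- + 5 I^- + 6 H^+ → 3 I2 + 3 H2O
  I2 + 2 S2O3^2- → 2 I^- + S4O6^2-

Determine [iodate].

0.05474 M

n(S2O3^2-) = 0.04146 × 0.1951 = 8.089 × 10^-3 mol
n(I2) = n(S2O3^2-)/2 = 4.044 × 10^-3 mol
From the 1:3 ratio, n(IO3^-) in the aliquot = 1/3 × 4.044 × 10^-3 = 1.348 × 10^-3 mol
[IO3^-] = 1.348 × 10^-3 / 0.02463 = 0.05474 mol/L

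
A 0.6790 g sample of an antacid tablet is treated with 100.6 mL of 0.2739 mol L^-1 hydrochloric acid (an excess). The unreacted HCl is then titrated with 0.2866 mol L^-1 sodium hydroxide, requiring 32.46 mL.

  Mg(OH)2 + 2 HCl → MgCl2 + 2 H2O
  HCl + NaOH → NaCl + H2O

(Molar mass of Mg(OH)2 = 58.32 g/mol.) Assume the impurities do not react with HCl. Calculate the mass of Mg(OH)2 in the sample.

0.5322 g

n(HCl) added = 0.1006 × 0.2739 = 0.02755 mol
n(NaOH) used in back-titration = 0.03246 × 0.2866 = 9.303 × 10^-3 mol
n(HCl) left over = 9.303 × 10^-3 mol (1:1 ratio)
n(HCl) consumed by analyte = 0.02755 − 9.303 × 10^-3 = 0.01825 mol
From the 1:2 ratio, n(Mg(OH)2) = 1/2 × 0.01825 = 9.126 × 10^-3 mol
mass of Mg(OH)2 = 9.126 × 10^-3 × 58.32 = 0.5322 g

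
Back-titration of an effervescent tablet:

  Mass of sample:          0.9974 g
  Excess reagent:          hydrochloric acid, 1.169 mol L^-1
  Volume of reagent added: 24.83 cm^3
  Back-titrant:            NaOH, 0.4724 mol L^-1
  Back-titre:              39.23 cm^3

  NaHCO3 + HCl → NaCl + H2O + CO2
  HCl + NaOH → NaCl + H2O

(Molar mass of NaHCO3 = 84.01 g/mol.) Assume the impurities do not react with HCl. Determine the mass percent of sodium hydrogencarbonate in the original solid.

n(HCl) added = 0.02483 × 1.169 = 0.02903 mol
n(NaOH) used in back-titration = 0.03923 × 0.4724 = 0.01853 mol
n(HCl) left over = 0.01853 mol (1:1 ratio)
n(HCl) consumed by analyte = 0.02903 − 0.01853 = 0.01049 mol
n(NaHCO3) = 0.01049 mol (1:1 ratio)
mass of NaHCO3 = 0.01049 × 84.01 = 0.8816 g
% NaHCO3 = 0.8816 / 0.9974 × 100 = 88.39 %

88.39 %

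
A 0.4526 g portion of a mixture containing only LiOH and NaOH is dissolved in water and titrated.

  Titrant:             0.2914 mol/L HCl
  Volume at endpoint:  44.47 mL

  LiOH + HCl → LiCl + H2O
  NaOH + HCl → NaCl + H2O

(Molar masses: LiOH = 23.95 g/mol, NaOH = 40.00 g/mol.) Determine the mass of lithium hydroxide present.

n(HCl) = 0.04447 × 0.2914 = 0.01296 mol
Let x = n(LiOH), y = n(NaOH).
Titrant: 1x + 1y = 0.01296;  mass: 23.95x + 40.00y = 0.4526
Solving, x = 4.096 × 10^-3 mol, y = 8.862 × 10^-3 mol
mass of LiOH = 4.096 × 10^-3 × 23.95 = 0.09810 g

0.09810 g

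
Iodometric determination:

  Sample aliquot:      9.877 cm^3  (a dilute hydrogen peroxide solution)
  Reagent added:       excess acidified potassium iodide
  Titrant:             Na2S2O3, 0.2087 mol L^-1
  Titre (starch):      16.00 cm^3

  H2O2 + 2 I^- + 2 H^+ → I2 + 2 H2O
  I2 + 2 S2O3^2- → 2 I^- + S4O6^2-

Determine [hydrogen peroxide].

n(S2O3^2-) = 0.01600 × 0.2087 = 3.339 × 10^-3 mol
n(I2) = n(S2O3^2-)/2 = 1.670 × 10^-3 mol
n(H2O2) in the aliquot = 1.670 × 10^-3 mol (1:1 ratio)
[H2O2] = 1.670 × 10^-3 / 0.009877 = 0.1690 mol/L

0.1690 mol/L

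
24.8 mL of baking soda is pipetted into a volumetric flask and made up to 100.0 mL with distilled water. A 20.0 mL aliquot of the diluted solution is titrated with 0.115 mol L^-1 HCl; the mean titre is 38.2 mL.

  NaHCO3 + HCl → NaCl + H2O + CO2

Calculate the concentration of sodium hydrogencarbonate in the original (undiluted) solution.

0.886 mol/L

n(HCl) = 0.0382 × 0.115 = 4.39 × 10^-3 mol
n(NaHCO3) in the aliquot = 4.39 × 10^-3 mol (1:1 ratio)
[NaHCO3]_dilute = 4.39 × 10^-3 / 0.0200 = 0.220 mol/L
Dilution factor = 100.0 / 24.8 = 4.032
[NaHCO3]_stock = 0.220 × 4.032 = 0.886 mol/L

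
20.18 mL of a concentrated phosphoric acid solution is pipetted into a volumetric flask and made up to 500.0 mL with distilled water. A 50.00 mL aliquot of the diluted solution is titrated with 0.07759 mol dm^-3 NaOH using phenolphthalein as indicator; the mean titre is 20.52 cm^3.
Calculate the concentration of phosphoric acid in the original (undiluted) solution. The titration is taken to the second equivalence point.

0.3945 mol/L

H3PO4 + 2 NaOH → Na2HPO4 + 2 H2O
n(NaOH) = 0.02052 × 0.07759 = 1.592 × 10^-3 mol
From the 1:2 ratio, n(H3PO4) in the aliquot = 1/2 × 1.592 × 10^-3 = 7.961 × 10^-4 mol
[H3PO4]_dilute = 7.961 × 10^-4 / 0.05000 = 0.01592 mol/L
Dilution factor = 500.0 / 20.18 = 24.78
[H3PO4]_stock = 0.01592 × 24.78 = 0.3945 mol/L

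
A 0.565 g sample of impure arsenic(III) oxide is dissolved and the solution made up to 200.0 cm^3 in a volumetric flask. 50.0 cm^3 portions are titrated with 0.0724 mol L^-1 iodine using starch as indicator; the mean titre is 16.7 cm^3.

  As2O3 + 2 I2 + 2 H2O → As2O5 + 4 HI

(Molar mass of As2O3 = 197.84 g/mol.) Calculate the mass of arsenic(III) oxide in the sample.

0.478 g

n(I2) per titration = 0.0167 × 0.0724 = 1.21 × 10^-3 mol
From the 1:2 ratio, n(As2O3) in each aliquot = 1/2 × 1.21 × 10^-3 = 6.05 × 10^-4 mol
n(As2O3) in the whole flask = 6.05 × 10^-4 × 200.0/50.0 = 2.42 × 10^-3 mol
mass of As2O3 = 2.42 × 10^-3 × 197.84 = 0.478 g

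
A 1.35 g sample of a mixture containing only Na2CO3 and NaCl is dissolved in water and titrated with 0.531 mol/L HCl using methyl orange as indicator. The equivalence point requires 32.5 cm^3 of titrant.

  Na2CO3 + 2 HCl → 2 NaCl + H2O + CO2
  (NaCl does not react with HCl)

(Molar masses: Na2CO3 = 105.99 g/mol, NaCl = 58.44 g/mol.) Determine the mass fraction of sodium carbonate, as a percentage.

n(HCl) = 0.0325 × 0.531 = 0.0173 mol
Let x = n(Na2CO3), y = n(NaCl).
Titrant: 2x = 0.0173;  mass: 105.99x + 58.44y = 1.35
Solving, x = 8.63 × 10^-3 mol, y = 7.45 × 10^-3 mol
mass of Na2CO3 = 8.63 × 10^-3 × 105.99 = 0.915 g
% Na2CO3 = 0.915 / 1.35 × 100 = 67.7 %

67.7 %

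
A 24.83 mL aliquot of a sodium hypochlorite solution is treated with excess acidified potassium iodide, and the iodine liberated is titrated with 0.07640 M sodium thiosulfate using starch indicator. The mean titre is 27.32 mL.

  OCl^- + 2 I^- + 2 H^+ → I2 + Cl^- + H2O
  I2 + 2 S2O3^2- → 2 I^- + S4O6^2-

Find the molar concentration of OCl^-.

0.04203 M

n(S2O3^2-) = 0.02732 × 0.07640 = 2.087 × 10^-3 mol
n(I2) = n(S2O3^2-)/2 = 1.044 × 10^-3 mol
n(OCl^-) in the aliquot = 1.044 × 10^-3 mol (1:1 ratio)
[OCl^-] = 1.044 × 10^-3 / 0.02483 = 0.04203 mol/L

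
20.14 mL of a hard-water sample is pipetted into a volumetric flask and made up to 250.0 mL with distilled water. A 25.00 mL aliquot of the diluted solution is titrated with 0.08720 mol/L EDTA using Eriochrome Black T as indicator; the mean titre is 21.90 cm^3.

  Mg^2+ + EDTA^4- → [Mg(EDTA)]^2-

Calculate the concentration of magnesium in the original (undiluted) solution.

0.9482 mol/L

n(EDTA) = 0.02190 × 0.08720 = 1.910 × 10^-3 mol
n(Mg2+) in the aliquot = 1.910 × 10^-3 mol (1:1 ratio)
[Mg2+]_dilute = 1.910 × 10^-3 / 0.02500 = 0.07639 mol/L
Dilution factor = 250.0 / 20.14 = 12.41
[Mg2+]_stock = 0.07639 × 12.41 = 0.9482 mol/L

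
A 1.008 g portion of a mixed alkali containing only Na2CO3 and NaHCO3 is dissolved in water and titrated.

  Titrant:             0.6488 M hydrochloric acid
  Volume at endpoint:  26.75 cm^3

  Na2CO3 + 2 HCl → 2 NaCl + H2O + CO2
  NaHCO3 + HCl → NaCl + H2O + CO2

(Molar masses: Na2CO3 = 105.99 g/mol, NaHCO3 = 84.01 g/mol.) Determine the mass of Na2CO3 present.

n(HCl) = 0.02675 × 0.6488 = 0.01736 mol
Let x = n(Na2CO3), y = n(NaHCO3).
Titrant: 2x + 1y = 0.01736;  mass: 105.99x + 84.01y = 1.008
Solving, x = 7.255 × 10^-3 mol, y = 2.845 × 10^-3 mol
mass of Na2CO3 = 7.255 × 10^-3 × 105.99 = 0.7690 g

0.7690 g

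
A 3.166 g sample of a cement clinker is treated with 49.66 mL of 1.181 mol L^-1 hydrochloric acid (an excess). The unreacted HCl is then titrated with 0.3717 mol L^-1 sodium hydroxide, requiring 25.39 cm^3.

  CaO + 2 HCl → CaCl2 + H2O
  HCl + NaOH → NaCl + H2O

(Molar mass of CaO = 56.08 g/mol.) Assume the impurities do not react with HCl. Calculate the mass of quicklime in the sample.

n(HCl) added = 0.04966 × 1.181 = 0.05865 mol
n(NaOH) used in back-titration = 0.02539 × 0.3717 = 9.437 × 10^-3 mol
n(HCl) left over = 9.437 × 10^-3 mol (1:1 ratio)
n(HCl) consumed by analyte = 0.05865 − 9.437 × 10^-3 = 0.04921 mol
From the 1:2 ratio, n(CaO) = 1/2 × 0.04921 = 0.02461 mol
mass of CaO = 0.02461 × 56.08 = 1.380 g

1.380 g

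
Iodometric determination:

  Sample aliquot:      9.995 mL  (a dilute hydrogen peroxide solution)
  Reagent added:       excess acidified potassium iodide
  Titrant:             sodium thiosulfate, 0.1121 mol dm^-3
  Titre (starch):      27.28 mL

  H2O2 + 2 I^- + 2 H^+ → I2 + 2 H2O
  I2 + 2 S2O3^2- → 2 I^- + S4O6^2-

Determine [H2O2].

n(S2O3^2-) = 0.02728 × 0.1121 = 3.058 × 10^-3 mol
n(I2) = n(S2O3^2-)/2 = 1.529 × 10^-3 mol
n(H2O2) in the aliquot = 1.529 × 10^-3 mol (1:1 ratio)
[H2O2] = 1.529 × 10^-3 / 0.009995 = 0.1530 mol/L

0.1530 mol/L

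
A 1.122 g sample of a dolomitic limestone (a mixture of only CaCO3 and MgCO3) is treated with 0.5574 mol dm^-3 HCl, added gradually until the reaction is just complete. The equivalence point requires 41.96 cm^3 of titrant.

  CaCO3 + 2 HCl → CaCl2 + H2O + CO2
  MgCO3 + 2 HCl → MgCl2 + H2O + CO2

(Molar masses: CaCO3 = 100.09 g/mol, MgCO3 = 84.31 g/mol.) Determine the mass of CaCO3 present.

0.8630 g

n(HCl) = 0.04196 × 0.5574 = 0.02339 mol
Let x = n(CaCO3), y = n(MgCO3).
Titrant: 2x + 2y = 0.02339;  mass: 100.09x + 84.31y = 1.122
Solving, x = 8.622 × 10^-3 mol, y = 3.072 × 10^-3 mol
mass of CaCO3 = 8.622 × 10^-3 × 100.09 = 0.8630 g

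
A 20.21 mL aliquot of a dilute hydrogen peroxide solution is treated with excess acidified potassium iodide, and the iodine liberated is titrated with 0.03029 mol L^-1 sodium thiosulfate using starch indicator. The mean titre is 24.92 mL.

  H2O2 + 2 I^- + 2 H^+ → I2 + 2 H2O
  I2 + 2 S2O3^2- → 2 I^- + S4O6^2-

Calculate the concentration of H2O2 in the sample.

n(S2O3^2-) = 0.02492 × 0.03029 = 7.548 × 10^-4 mol
n(I2) = n(S2O3^2-)/2 = 3.774 × 10^-4 mol
n(H2O2) in the aliquot = 3.774 × 10^-4 mol (1:1 ratio)
[H2O2] = 3.774 × 10^-4 / 0.02021 = 0.01867 mol/L

0.01867 mol/L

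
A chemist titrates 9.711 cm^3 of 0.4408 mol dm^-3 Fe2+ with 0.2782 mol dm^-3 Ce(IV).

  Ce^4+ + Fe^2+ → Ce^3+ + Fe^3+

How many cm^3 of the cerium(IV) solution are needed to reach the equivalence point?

n(Fe2+) = 0.009711 L × 0.4408 mol/L = 4.281 × 10^-3 mol
n(Ce4+) = 4.281 × 10^-3 mol (1:1 stoichiometry)
V(Ce4+) = 4.281 × 10^-3 mol / 0.2782 mol/L = 0.01539 L = 15.39 mL

15.39 mL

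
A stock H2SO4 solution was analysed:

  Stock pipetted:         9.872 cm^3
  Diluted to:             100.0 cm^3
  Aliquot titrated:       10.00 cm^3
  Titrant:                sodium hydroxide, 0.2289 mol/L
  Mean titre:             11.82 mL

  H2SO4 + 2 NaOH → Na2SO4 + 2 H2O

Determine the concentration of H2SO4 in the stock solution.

1.370 mol/L

n(NaOH) = 0.01182 × 0.2289 = 2.706 × 10^-3 mol
From the 1:2 ratio, n(H2SO4) in the aliquot = 1/2 × 2.706 × 10^-3 = 1.353 × 10^-3 mol
[H2SO4]_dilute = 1.353 × 10^-3 / 0.01000 = 0.1353 mol/L
Dilution factor = 100.0 / 9.872 = 10.13
[H2SO4]_stock = 0.1353 × 10.13 = 1.370 mol/L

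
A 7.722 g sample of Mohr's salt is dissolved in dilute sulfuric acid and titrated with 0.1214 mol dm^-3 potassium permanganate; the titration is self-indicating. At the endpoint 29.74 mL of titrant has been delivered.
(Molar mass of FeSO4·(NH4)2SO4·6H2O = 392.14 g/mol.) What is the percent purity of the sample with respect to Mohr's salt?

91.67 %

MnO4^- + 5 Fe^2+ + 8 H^+ → Mn^2+ + 5 Fe^3+ + 4 H2O
n(KMnO4) = 0.02974 L × 0.1214 mol/L = 3.610 × 10^-3 mol
From the 5:1 ratio, n(FeSO4·(NH4)2SO4·6H2O) = 5/1 × 3.610 × 10^-3 = 0.01805 mol
mass of FeSO4·(NH4)2SO4·6H2O = 0.01805 × 392.14 g/mol = 7.079 g
% FeSO4·(NH4)2SO4·6H2O = 7.079 / 7.722 × 100 = 91.67 %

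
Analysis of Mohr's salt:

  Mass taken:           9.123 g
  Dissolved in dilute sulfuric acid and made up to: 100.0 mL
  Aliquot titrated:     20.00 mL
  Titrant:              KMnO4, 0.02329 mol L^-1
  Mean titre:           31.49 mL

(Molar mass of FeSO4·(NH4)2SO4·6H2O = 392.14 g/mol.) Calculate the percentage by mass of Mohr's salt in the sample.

78.81 %

MnO4^- + 5 Fe^2+ + 8 H^+ → Mn^2+ + 5 Fe^3+ + 4 H2O
n(KMnO4) per titration = 0.03149 × 0.02329 = 7.334 × 10^-4 mol
From the 5:1 ratio, n(FeSO4·(NH4)2SO4·6H2O) in each aliquot = 5/1 × 7.334 × 10^-4 = 3.667 × 10^-3 mol
n(FeSO4·(NH4)2SO4·6H2O) in the whole flask = 3.667 × 10^-3 × 100.0/20.00 = 0.01834 mol
mass of FeSO4·(NH4)2SO4·6H2O = 0.01834 × 392.14 = 7.190 g
% FeSO4·(NH4)2SO4·6H2O = 7.190 / 9.123 × 100 = 78.81 %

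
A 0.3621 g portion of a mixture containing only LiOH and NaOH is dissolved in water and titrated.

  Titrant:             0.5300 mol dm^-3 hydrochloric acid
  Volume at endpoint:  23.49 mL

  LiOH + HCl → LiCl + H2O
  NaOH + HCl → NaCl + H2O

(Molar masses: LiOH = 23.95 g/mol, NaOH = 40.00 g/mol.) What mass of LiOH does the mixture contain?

n(HCl) = 0.02349 × 0.5300 = 0.01245 mol
Let x = n(LiOH), y = n(NaOH).
Titrant: 1x + 1y = 0.01245;  mass: 23.95x + 40.00y = 0.3621
Solving, x = 8.467 × 10^-3 mol, y = 3.983 × 10^-3 mol
mass of LiOH = 8.467 × 10^-3 × 23.95 = 0.2028 g

0.2028 g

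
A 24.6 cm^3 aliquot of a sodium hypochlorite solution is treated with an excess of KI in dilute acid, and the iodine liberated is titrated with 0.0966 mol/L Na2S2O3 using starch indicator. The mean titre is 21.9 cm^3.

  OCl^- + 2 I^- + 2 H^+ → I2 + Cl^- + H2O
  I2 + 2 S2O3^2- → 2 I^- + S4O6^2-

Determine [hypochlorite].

0.0430 mol/L

n(S2O3^2-) = 0.0219 × 0.0966 = 2.12 × 10^-3 mol
n(I2) = n(S2O3^2-)/2 = 1.06 × 10^-3 mol
n(OCl^-) in the aliquot = 1.06 × 10^-3 mol (1:1 ratio)
[OCl^-] = 1.06 × 10^-3 / 0.0246 = 0.0430 mol/L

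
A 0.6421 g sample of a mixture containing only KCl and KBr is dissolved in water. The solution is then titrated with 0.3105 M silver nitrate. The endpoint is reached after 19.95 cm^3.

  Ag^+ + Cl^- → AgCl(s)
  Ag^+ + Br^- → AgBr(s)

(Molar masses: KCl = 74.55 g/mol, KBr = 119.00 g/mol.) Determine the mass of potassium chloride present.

n(AgNO3) = 0.01995 × 0.3105 = 6.194 × 10^-3 mol
Let x = n(KCl), y = n(KBr).
Titrant: 1x + 1y = 6.194 × 10^-3;  mass: 74.55x + 119.00y = 0.6421
Solving, x = 2.138 × 10^-3 mol, y = 4.056 × 10^-3 mol
mass of KCl = 2.138 × 10^-3 × 74.55 = 0.1594 g

0.1594 g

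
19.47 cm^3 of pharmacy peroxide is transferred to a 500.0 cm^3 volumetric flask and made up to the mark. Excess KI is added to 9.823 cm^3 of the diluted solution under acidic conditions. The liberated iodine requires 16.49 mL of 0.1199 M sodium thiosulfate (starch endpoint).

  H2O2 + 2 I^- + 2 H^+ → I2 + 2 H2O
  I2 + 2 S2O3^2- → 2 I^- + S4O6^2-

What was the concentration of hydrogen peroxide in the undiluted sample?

2.584 M

n(S2O3^2-) = 0.01649 × 0.1199 = 1.977 × 10^-3 mol
n(I2) = n(S2O3^2-)/2 = 9.886 × 10^-4 mol
n(H2O2) in the aliquot = 9.886 × 10^-4 mol (1:1 ratio)
[H2O2]_dilute = 9.886 × 10^-4 / 0.009823 = 0.1006 mol/L
[H2O2]_original = 0.1006 × 500.0/19.47 = 2.584 mol/L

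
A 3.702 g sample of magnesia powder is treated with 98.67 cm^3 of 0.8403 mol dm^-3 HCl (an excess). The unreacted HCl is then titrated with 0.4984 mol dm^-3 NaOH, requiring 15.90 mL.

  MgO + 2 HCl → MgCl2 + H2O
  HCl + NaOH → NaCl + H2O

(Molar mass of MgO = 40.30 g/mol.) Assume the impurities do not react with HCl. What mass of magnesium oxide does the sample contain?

n(HCl) added = 0.09867 × 0.8403 = 0.08291 mol
n(NaOH) used in back-titration = 0.01590 × 0.4984 = 7.925 × 10^-3 mol
n(HCl) left over = 7.925 × 10^-3 mol (1:1 ratio)
n(HCl) consumed by analyte = 0.08291 − 7.925 × 10^-3 = 0.07499 mol
From the 1:2 ratio, n(MgO) = 1/2 × 0.07499 = 0.03749 mol
mass of MgO = 0.03749 × 40.30 = 1.511 g

1.511 g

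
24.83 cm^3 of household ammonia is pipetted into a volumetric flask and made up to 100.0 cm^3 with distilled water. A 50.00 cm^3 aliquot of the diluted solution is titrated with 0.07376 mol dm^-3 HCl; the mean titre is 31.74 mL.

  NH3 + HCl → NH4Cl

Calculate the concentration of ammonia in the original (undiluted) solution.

n(HCl) = 0.03174 × 0.07376 = 2.341 × 10^-3 mol
n(NH3) in the aliquot = 2.341 × 10^-3 mol (1:1 ratio)
[NH3]_dilute = 2.341 × 10^-3 / 0.05000 = 0.04682 mol/L
Dilution factor = 100.0 / 24.83 = 4.027
[NH3]_stock = 0.04682 × 4.027 = 0.1886 mol/L

0.1886 mol/L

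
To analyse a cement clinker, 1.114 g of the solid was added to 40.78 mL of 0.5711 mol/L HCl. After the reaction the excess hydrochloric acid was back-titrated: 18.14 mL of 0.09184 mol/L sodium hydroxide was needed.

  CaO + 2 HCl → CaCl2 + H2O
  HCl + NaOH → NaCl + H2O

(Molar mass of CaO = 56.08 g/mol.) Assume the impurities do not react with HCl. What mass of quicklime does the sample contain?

n(HCl) added = 0.04078 × 0.5711 = 0.02329 mol
n(NaOH) used in back-titration = 0.01814 × 0.09184 = 1.666 × 10^-3 mol
n(HCl) left over = 1.666 × 10^-3 mol (1:1 ratio)
n(HCl) consumed by analyte = 0.02329 − 1.666 × 10^-3 = 0.02162 mol
From the 1:2 ratio, n(CaO) = 1/2 × 0.02162 = 0.01081 mol
mass of CaO = 0.01081 × 56.08 = 0.6063 g

0.6063 g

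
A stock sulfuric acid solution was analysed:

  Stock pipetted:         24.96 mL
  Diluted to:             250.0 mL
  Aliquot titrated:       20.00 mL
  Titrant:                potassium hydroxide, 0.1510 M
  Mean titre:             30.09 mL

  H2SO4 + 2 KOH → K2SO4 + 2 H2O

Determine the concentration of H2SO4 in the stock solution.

1.138 M

n(KOH) = 0.03009 × 0.1510 = 4.544 × 10^-3 mol
From the 1:2 ratio, n(H2SO4) in the aliquot = 1/2 × 4.544 × 10^-3 = 2.272 × 10^-3 mol
[H2SO4]_dilute = 2.272 × 10^-3 / 0.02000 = 0.1136 mol/L
Dilution factor = 250.0 / 24.96 = 10.02
[H2SO4]_stock = 0.1136 × 10.02 = 1.138 mol/L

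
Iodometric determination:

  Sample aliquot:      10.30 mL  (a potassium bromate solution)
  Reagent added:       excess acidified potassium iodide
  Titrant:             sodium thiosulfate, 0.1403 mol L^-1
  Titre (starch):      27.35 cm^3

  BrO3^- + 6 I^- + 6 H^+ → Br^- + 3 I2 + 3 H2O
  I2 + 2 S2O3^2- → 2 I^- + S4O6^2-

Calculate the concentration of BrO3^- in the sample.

0.06209 mol/L

n(S2O3^2-) = 0.02735 × 0.1403 = 3.837 × 10^-3 mol
n(I2) = n(S2O3^2-)/2 = 1.919 × 10^-3 mol
From the 1:3 ratio, n(BrO3^-) in the aliquot = 1/3 × 1.919 × 10^-3 = 6.395 × 10^-4 mol
[BrO3^-] = 6.395 × 10^-4 / 0.01030 = 0.06209 mol/L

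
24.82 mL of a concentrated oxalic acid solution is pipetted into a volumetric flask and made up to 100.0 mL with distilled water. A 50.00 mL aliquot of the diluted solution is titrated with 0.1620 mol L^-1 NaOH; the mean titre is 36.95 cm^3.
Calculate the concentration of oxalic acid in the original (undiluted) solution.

H2C2O4 + 2 NaOH → Na2C2O4 + 2 H2O
n(NaOH) = 0.03695 × 0.1620 = 5.986 × 10^-3 mol
From the 1:2 ratio, n(H2C2O4) in the aliquot = 1/2 × 5.986 × 10^-3 = 2.993 × 10^-3 mol
[H2C2O4]_dilute = 2.993 × 10^-3 / 0.05000 = 0.05986 mol/L
Dilution factor = 100.0 / 24.82 = 4.029
[H2C2O4]_stock = 0.05986 × 4.029 = 0.2412 mol/L

0.2412 mol/L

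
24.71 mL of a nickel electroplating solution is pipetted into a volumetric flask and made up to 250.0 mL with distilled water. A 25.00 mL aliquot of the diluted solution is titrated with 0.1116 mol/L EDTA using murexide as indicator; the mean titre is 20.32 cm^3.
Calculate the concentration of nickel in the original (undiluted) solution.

Ni^2+ + EDTA^4- → [Ni(EDTA)]^2-
n(EDTA) = 0.02032 × 0.1116 = 2.268 × 10^-3 mol
n(Ni2+) in the aliquot = 2.268 × 10^-3 mol (1:1 ratio)
[Ni2+]_dilute = 2.268 × 10^-3 / 0.02500 = 0.09071 mol/L
Dilution factor = 250.0 / 24.71 = 10.12
[Ni2+]_stock = 0.09071 × 10.12 = 0.9177 mol/L

0.9177 mol/L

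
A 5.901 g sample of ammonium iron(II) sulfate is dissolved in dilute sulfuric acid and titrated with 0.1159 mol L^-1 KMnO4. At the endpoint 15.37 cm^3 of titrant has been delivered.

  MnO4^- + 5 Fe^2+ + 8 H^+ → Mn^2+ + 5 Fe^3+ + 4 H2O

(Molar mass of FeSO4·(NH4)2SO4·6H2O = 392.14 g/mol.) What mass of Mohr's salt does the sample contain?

n(KMnO4) = 0.01537 L × 0.1159 mol/L = 1.781 × 10^-3 mol
From the 5:1 ratio, n(FeSO4·(NH4)2SO4·6H2O) = 5/1 × 1.781 × 10^-3 = 8.907 × 10^-3 mol
mass of FeSO4·(NH4)2SO4·6H2O = 8.907 × 10^-3 × 392.14 g/mol = 3.493 g

3.493 g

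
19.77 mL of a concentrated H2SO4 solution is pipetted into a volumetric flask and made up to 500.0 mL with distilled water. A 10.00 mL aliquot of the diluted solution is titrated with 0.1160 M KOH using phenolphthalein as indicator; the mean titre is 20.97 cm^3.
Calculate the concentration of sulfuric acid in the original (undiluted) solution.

3.076 M

H2SO4 + 2 KOH → K2SO4 + 2 H2O
n(KOH) = 0.02097 × 0.1160 = 2.433 × 10^-3 mol
From the 1:2 ratio, n(H2SO4) in the aliquot = 1/2 × 2.433 × 10^-3 = 1.216 × 10^-3 mol
[H2SO4]_dilute = 1.216 × 10^-3 / 0.01000 = 0.1216 mol/L
Dilution factor = 500.0 / 19.77 = 25.29
[H2SO4]_stock = 0.1216 × 25.29 = 3.076 mol/L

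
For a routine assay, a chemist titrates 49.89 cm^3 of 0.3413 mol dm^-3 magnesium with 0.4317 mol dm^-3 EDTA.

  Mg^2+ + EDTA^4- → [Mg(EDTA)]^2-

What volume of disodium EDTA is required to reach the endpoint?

n(Mg2+) = 0.04989 L × 0.3413 mol/L = 0.01703 mol
n(EDTA) = 0.01703 mol (1:1 stoichiometry)
V(EDTA) = 0.01703 mol / 0.4317 mol/L = 0.03944 L = 39.44 mL

39.44 mL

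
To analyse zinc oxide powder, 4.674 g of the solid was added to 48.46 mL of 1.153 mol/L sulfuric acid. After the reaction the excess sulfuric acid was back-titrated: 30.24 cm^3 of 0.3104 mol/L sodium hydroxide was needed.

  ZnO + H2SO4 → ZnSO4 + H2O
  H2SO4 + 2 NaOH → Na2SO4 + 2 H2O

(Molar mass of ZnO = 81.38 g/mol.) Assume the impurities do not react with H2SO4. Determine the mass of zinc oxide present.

n(H2SO4) added = 0.04846 × 1.153 = 0.05587 mol
n(NaOH) used in back-titration = 0.03024 × 0.3104 = 9.386 × 10^-3 mol
From the 1:2 ratio, n(H2SO4) left over = 1/2 × 9.386 × 10^-3 = 4.693 × 10^-3 mol
n(H2SO4) consumed by analyte = 0.05587 − 4.693 × 10^-3 = 0.05118 mol
n(ZnO) = 0.05118 mol (1:1 ratio)
mass of ZnO = 0.05118 × 81.38 = 4.165 g

4.165 g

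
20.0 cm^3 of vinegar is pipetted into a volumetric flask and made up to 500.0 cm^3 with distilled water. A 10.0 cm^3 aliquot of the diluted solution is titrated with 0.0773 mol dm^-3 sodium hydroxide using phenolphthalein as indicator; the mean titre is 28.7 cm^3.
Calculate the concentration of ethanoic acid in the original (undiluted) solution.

5.55 mol/L

CH3COOH + NaOH → CH3COONa + H2O
n(NaOH) = 0.0287 × 0.0773 = 2.22 × 10^-3 mol
n(CH3COOH) in the aliquot = 2.22 × 10^-3 mol (1:1 ratio)
[CH3COOH]_dilute = 2.22 × 10^-3 / 0.0100 = 0.222 mol/L
Dilution factor = 500.0 / 20.0 = 25.00
[CH3COOH]_stock = 0.222 × 25.00 = 5.55 mol/L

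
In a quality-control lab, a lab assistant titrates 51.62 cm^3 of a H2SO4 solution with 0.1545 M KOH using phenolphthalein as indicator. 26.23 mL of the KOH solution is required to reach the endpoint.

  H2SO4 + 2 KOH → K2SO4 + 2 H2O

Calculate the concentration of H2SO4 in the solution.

0.03925 M

n(KOH) = 0.02623 L × 0.1545 mol/L = 4.053 × 10^-3 mol
From the 1:2 mole ratio, n(H2SO4) = 1/2 × 4.053 × 10^-3 = 2.026 × 10^-3 mol
[H2SO4] = 2.026 × 10^-3 mol / 0.05162 L = 0.03925 mol/L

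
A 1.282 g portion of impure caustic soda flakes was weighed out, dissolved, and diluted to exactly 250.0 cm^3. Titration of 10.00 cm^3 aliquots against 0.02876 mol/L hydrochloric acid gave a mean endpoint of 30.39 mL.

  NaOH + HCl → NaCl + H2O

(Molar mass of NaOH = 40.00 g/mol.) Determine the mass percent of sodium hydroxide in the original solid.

n(HCl) per titration = 0.03039 × 0.02876 = 8.740 × 10^-4 mol
n(NaOH) in each aliquot = 8.740 × 10^-4 mol (1:1 ratio)
n(NaOH) in the whole flask = 8.740 × 10^-4 × 250.0/10.00 = 0.02185 mol
mass of NaOH = 0.02185 × 40.00 = 0.8740 g
% NaOH = 0.8740 / 1.282 × 100 = 68.18 %

68.18 %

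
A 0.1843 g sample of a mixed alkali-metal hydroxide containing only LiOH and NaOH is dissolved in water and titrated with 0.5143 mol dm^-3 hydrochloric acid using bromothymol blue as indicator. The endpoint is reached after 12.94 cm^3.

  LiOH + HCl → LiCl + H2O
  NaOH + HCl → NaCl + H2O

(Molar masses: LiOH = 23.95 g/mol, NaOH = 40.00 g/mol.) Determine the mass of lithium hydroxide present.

n(HCl) = 0.01294 × 0.5143 = 6.655 × 10^-3 mol
Let x = n(LiOH), y = n(NaOH).
Titrant: 1x + 1y = 6.655 × 10^-3;  mass: 23.95x + 40.00y = 0.1843
Solving, x = 5.103 × 10^-3 mol, y = 1.552 × 10^-3 mol
mass of LiOH = 5.103 × 10^-3 × 23.95 = 0.1222 g

0.1222 g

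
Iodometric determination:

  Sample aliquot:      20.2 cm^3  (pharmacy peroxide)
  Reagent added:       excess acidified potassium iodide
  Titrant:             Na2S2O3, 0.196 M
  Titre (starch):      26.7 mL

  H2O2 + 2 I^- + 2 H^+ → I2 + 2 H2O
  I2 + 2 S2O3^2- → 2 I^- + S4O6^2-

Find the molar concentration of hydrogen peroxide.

0.130 M

n(S2O3^2-) = 0.0267 × 0.196 = 5.23 × 10^-3 mol
n(I2) = n(S2O3^2-)/2 = 2.62 × 10^-3 mol
n(H2O2) in the aliquot = 2.62 × 10^-3 mol (1:1 ratio)
[H2O2] = 2.62 × 10^-3 / 0.0202 = 0.130 mol/L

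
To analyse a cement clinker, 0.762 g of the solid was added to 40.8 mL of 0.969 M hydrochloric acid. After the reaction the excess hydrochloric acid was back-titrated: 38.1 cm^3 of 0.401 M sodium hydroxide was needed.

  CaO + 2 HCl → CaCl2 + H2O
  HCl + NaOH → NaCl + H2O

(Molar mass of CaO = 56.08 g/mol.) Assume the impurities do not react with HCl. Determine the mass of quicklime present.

0.680 g

n(HCl) added = 0.0408 × 0.969 = 0.0395 mol
n(NaOH) used in back-titration = 0.0381 × 0.401 = 0.0153 mol
n(HCl) left over = 0.0153 mol (1:1 ratio)
n(HCl) consumed by analyte = 0.0395 − 0.0153 = 0.0243 mol
From the 1:2 ratio, n(CaO) = 1/2 × 0.0243 = 0.0121 mol
mass of CaO = 0.0121 × 56.08 = 0.680 g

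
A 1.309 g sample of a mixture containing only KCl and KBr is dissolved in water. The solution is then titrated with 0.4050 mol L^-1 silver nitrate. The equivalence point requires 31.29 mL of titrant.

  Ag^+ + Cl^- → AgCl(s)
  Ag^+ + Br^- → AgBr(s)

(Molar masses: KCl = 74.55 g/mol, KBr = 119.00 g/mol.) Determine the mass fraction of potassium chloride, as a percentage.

n(AgNO3) = 0.03129 × 0.4050 = 0.01267 mol
Let x = n(KCl), y = n(KBr).
Titrant: 1x + 1y = 0.01267;  mass: 74.55x + 119.00y = 1.309
Solving, x = 4.477 × 10^-3 mol, y = 8.195 × 10^-3 mol
mass of KCl = 4.477 × 10^-3 × 74.55 = 0.3338 g
% KCl = 0.3338 / 1.309 × 100 = 25.50 %

25.50 %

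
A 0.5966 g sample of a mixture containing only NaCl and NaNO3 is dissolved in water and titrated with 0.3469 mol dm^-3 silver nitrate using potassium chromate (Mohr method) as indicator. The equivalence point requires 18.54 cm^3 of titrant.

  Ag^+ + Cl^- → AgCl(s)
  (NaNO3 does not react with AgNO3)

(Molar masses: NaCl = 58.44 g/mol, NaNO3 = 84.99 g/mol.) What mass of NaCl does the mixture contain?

n(AgNO3) = 0.01854 × 0.3469 = 6.432 × 10^-3 mol
Let x = n(NaCl), y = n(NaNO3).
Titrant: 1x = 6.432 × 10^-3;  mass: 58.44x + 84.99y = 0.5966
Solving, x = 6.432 × 10^-3 mol, y = 2.597 × 10^-3 mol
mass of NaCl = 6.432 × 10^-3 × 58.44 = 0.3759 g

0.3759 g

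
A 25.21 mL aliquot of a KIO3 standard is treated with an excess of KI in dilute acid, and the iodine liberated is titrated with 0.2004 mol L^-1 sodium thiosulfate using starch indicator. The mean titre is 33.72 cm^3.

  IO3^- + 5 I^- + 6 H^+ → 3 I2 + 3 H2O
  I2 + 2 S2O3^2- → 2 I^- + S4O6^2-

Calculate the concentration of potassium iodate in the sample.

n(S2O3^2-) = 0.03372 × 0.2004 = 6.757 × 10^-3 mol
n(I2) = n(S2O3^2-)/2 = 3.379 × 10^-3 mol
From the 1:3 ratio, n(IO3^-) in the aliquot = 1/3 × 3.379 × 10^-3 = 1.126 × 10^-3 mol
[IO3^-] = 1.126 × 10^-3 / 0.02521 = 0.04467 mol/L

0.04467 mol/L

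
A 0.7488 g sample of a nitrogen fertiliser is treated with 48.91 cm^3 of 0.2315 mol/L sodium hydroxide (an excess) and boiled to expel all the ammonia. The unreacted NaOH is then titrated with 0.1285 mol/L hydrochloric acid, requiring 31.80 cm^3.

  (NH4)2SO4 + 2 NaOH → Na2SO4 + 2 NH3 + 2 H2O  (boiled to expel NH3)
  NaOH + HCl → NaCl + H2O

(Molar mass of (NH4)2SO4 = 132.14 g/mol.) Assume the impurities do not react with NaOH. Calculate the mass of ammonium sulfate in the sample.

0.4781 g

n(NaOH) added = 0.04891 × 0.2315 = 0.01132 mol
n(HCl) used in back-titration = 0.03180 × 0.1285 = 4.086 × 10^-3 mol
n(NaOH) left over = 4.086 × 10^-3 mol (1:1 ratio)
n(NaOH) consumed by analyte = 0.01132 − 4.086 × 10^-3 = 7.236 × 10^-3 mol
From the 1:2 ratio, n((NH4)2SO4) = 1/2 × 7.236 × 10^-3 = 3.618 × 10^-3 mol
mass of (NH4)2SO4 = 3.618 × 10^-3 × 132.14 = 0.4781 g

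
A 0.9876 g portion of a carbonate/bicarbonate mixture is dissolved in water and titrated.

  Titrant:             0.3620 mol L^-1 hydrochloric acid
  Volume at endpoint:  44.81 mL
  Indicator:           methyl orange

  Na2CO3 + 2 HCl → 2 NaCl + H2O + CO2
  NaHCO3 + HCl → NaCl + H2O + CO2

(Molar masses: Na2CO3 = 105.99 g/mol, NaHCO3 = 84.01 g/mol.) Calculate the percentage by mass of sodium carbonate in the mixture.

64.91 %

n(HCl) = 0.04481 × 0.3620 = 0.01622 mol
Let x = n(Na2CO3), y = n(NaHCO3).
Titrant: 2x + 1y = 0.01622;  mass: 105.99x + 84.01y = 0.9876
Solving, x = 6.048 × 10^-3 mol, y = 4.126 × 10^-3 mol
mass of Na2CO3 = 6.048 × 10^-3 × 105.99 = 0.6410 g
% Na2CO3 = 0.6410 / 0.9876 × 100 = 64.91 %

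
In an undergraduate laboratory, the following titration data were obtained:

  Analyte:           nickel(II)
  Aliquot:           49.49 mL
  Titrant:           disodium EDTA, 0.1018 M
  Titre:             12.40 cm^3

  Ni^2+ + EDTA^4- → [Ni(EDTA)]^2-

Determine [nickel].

n(EDTA) = 0.01240 L × 0.1018 mol/L = 1.262 × 10^-3 mol
n(Ni2+) = 1.262 × 10^-3 mol (1:1 mole ratio)
[Ni2+] = 1.262 × 10^-3 mol / 0.04949 L = 0.02551 mol/L

0.02551 M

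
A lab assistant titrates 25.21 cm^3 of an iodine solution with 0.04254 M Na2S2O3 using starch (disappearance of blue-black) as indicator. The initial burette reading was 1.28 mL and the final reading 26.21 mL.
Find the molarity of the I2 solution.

0.02103 M

I2 + 2 S2O3^2- → 2 I^- + S4O6^2-
n(Na2S2O3) = 0.02493 L × 0.04254 mol/L = 1.061 × 10^-3 mol
From the 1:2 mole ratio, n(I2) = 1/2 × 1.061 × 10^-3 = 5.303 × 10^-4 mol
[I2] = 5.303 × 10^-4 mol / 0.02521 L = 0.02103 mol/L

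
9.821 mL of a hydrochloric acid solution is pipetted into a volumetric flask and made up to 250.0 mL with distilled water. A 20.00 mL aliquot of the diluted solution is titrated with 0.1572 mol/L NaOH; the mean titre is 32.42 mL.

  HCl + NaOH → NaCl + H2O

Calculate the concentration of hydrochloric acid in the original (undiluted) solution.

n(NaOH) = 0.03242 × 0.1572 = 5.096 × 10^-3 mol
n(HCl) in the aliquot = 5.096 × 10^-3 mol (1:1 ratio)
[HCl]_dilute = 5.096 × 10^-3 / 0.02000 = 0.2548 mol/L
Dilution factor = 250.0 / 9.821 = 25.46
[HCl]_stock = 0.2548 × 25.46 = 6.487 mol/L

6.487 mol/L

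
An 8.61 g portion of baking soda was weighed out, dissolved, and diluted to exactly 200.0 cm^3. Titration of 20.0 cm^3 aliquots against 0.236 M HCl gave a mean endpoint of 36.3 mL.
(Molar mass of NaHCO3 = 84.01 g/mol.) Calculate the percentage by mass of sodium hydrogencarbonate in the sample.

83.6 %

NaHCO3 + HCl → NaCl + H2O + CO2
n(HCl) per titration = 0.0363 × 0.236 = 8.57 × 10^-3 mol
n(NaHCO3) in each aliquot = 8.57 × 10^-3 mol (1:1 ratio)
n(NaHCO3) in the whole flask = 8.57 × 10^-3 × 200.0/20.0 = 0.0857 mol
mass of NaHCO3 = 0.0857 × 84.01 = 7.20 g
% NaHCO3 = 7.20 / 8.61 × 100 = 83.6 %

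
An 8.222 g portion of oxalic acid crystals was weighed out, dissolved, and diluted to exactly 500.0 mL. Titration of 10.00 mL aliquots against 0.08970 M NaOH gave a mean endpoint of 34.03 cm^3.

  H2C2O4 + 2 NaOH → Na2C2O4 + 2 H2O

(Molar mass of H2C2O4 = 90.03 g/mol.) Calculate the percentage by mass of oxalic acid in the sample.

83.56 %

n(NaOH) per titration = 0.03403 × 0.08970 = 3.052 × 10^-3 mol
From the 1:2 ratio, n(H2C2O4) in each aliquot = 1/2 × 3.052 × 10^-3 = 1.526 × 10^-3 mol
n(H2C2O4) in the whole flask = 1.526 × 10^-3 × 500.0/10.00 = 0.07631 mol
mass of H2C2O4 = 0.07631 × 90.03 = 6.870 g
% H2C2O4 = 6.870 / 8.222 × 100 = 83.56 %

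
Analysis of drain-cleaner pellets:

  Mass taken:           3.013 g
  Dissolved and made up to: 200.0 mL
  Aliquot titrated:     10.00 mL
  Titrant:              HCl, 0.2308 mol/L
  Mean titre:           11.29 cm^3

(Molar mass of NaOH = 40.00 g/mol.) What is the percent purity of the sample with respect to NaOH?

69.19 %

NaOH + HCl → NaCl + H2O
n(HCl) per titration = 0.01129 × 0.2308 = 2.606 × 10^-3 mol
n(NaOH) in each aliquot = 2.606 × 10^-3 mol (1:1 ratio)
n(NaOH) in the whole flask = 2.606 × 10^-3 × 200.0/10.00 = 0.05211 mol
mass of NaOH = 0.05211 × 40.00 = 2.085 g
% NaOH = 2.085 / 3.013 × 100 = 69.19 %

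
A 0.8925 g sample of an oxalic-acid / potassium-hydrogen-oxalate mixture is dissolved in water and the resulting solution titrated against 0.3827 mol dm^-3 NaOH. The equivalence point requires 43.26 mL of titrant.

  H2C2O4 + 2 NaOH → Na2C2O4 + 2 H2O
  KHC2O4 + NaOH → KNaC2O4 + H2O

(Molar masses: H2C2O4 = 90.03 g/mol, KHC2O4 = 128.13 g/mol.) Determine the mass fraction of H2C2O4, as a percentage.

n(NaOH) = 0.04326 × 0.3827 = 0.01656 mol
Let x = n(H2C2O4), y = n(KHC2O4).
Titrant: 2x + 1y = 0.01656;  mass: 90.03x + 128.13y = 0.8925
Solving, x = 7.392 × 10^-3 mol, y = 1.772 × 10^-3 mol
mass of H2C2O4 = 7.392 × 10^-3 × 90.03 = 0.6655 g
% H2C2O4 = 0.6655 / 0.8925 × 100 = 74.57 %

74.57 %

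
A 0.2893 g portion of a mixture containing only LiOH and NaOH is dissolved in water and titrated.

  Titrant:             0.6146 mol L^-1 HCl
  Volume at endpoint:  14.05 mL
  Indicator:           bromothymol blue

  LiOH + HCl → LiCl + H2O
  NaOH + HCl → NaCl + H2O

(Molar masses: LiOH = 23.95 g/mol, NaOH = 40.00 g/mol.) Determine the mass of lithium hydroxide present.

0.08372 g

n(HCl) = 0.01405 × 0.6146 = 8.635 × 10^-3 mol
Let x = n(LiOH), y = n(NaOH).
Titrant: 1x + 1y = 8.635 × 10^-3;  mass: 23.95x + 40.00y = 0.2893
Solving, x = 3.496 × 10^-3 mol, y = 5.139 × 10^-3 mol
mass of LiOH = 3.496 × 10^-3 × 23.95 = 0.08372 g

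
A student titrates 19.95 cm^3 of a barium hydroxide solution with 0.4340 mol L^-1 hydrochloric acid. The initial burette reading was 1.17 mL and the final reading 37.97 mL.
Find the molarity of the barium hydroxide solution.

0.4003 mol/L

Ba(OH)2 + 2 HCl → BaCl2 + 2 H2O
n(HCl) = 0.03680 L × 0.4340 mol/L = 0.01597 mol
From the 1:2 mole ratio, n(Ba(OH)2) = 1/2 × 0.01597 = 7.986 × 10^-3 mol
[Ba(OH)2] = 7.986 × 10^-3 mol / 0.01995 L = 0.4003 mol/L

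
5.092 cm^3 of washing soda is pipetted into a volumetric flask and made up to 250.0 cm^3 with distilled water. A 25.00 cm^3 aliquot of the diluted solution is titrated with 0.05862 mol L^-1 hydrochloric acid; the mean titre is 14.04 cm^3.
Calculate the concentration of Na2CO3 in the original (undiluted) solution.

0.8082 mol/L

Na2CO3 + 2 HCl → 2 NaCl + H2O + CO2
n(HCl) = 0.01404 × 0.05862 = 8.230 × 10^-4 mol
From the 1:2 ratio, n(Na2CO3) in the aliquot = 1/2 × 8.230 × 10^-4 = 4.115 × 10^-4 mol
[Na2CO3]_dilute = 4.115 × 10^-4 / 0.02500 = 0.01646 mol/L
Dilution factor = 250.0 / 5.092 = 49.10
[Na2CO3]_stock = 0.01646 × 49.10 = 0.8082 mol/L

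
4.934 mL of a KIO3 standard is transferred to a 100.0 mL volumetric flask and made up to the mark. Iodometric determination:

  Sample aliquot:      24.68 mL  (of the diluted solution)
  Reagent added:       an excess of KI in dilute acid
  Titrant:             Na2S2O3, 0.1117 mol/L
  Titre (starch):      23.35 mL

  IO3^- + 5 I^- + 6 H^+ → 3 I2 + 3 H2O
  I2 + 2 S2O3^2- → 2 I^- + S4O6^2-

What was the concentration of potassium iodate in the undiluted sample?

0.3570 mol/L

n(S2O3^2-) = 0.02335 × 0.1117 = 2.608 × 10^-3 mol
n(I2) = n(S2O3^2-)/2 = 1.304 × 10^-3 mol
From the 1:3 ratio, n(IO3^-) in the aliquot = 1/3 × 1.304 × 10^-3 = 4.347 × 10^-4 mol
[IO3^-]_dilute = 4.347 × 10^-4 / 0.02468 = 0.01761 mol/L
[IO3^-]_original = 0.01761 × 100.0/4.934 = 0.3570 mol/L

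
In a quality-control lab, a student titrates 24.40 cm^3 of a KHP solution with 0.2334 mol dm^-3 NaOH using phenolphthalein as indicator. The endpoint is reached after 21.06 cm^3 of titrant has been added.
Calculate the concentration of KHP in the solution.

0.2015 mol/L

KHC8H4O4 + NaOH → KNaC8H4O4 + H2O
n(NaOH) = 0.02106 L × 0.2334 mol/L = 4.915 × 10^-3 mol
n(KHC8H4O4) = 4.915 × 10^-3 mol (1:1 mole ratio)
[KHC8H4O4] = 4.915 × 10^-3 mol / 0.02440 L = 0.2015 mol/L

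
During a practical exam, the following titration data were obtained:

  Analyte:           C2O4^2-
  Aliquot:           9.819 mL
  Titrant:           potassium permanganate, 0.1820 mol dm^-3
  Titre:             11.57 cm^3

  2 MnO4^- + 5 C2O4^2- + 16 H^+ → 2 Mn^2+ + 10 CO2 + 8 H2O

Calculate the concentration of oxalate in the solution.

n(KMnO4) = 0.01157 L × 0.1820 mol/L = 2.106 × 10^-3 mol
From the 5:2 mole ratio, n(C2O4^2-) = 5/2 × 2.106 × 10^-3 = 5.264 × 10^-3 mol
[C2O4^2-] = 5.264 × 10^-3 mol / 0.009819 L = 0.5361 mol/L

0.5361 mol/L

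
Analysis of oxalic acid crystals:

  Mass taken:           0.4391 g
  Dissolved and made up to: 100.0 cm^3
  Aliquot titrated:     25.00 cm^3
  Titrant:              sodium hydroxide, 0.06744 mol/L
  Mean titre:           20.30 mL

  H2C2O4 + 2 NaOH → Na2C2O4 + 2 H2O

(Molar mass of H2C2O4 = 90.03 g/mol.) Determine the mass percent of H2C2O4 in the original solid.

n(NaOH) per titration = 0.02030 × 0.06744 = 1.369 × 10^-3 mol
From the 1:2 ratio, n(H2C2O4) in each aliquot = 1/2 × 1.369 × 10^-3 = 6.845 × 10^-4 mol
n(H2C2O4) in the whole flask = 6.845 × 10^-4 × 100.0/25.00 = 2.738 × 10^-3 mol
mass of H2C2O4 = 2.738 × 10^-3 × 90.03 = 0.2465 g
% H2C2O4 = 0.2465 / 0.4391 × 100 = 56.14 %

56.14 %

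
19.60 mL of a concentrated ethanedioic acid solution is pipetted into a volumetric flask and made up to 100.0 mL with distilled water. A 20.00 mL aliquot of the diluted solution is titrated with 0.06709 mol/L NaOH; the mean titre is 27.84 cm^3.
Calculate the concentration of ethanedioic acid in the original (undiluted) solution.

H2C2O4 + 2 NaOH → Na2C2O4 + 2 H2O
n(NaOH) = 0.02784 × 0.06709 = 1.868 × 10^-3 mol
From the 1:2 ratio, n(H2C2O4) in the aliquot = 1/2 × 1.868 × 10^-3 = 9.339 × 10^-4 mol
[H2C2O4]_dilute = 9.339 × 10^-4 / 0.02000 = 0.04669 mol/L
Dilution factor = 100.0 / 19.60 = 5.102
[H2C2O4]_stock = 0.04669 × 5.102 = 0.2382 mol/L

0.2382 mol/L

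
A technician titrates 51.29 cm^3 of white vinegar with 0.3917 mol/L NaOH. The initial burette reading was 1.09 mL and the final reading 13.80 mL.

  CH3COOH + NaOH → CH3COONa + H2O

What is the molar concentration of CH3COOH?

n(NaOH) = 0.01271 L × 0.3917 mol/L = 4.979 × 10^-3 mol
n(CH3COOH) = 4.979 × 10^-3 mol (1:1 mole ratio)
[CH3COOH] = 4.979 × 10^-3 mol / 0.05129 L = 0.09707 mol/L

0.09707 mol/L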